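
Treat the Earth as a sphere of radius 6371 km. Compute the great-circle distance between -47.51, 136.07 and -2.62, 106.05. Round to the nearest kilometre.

5764 km

Δλ = 106.05 − 136.07 = -30.02°.
Δφ = -2.62 − -47.51 = 44.89°.
a = sin²(Δφ/2) + cos φ₁ · cos φ₂ · sin²(Δλ/2) = 0.191027.
c = 2·atan2(√a, √(1−a)) = 0.90467 rad → d = 6371·c ≈ 5763.65 km.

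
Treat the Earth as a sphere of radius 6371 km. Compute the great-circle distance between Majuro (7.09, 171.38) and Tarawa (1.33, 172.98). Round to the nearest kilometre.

Δλ = 172.98 − 171.38 = 1.60°.
Δφ = 1.33 − 7.09 = -5.76°.
a = sin²(Δφ/2) + cos φ₁ · cos φ₂ · sin²(Δλ/2) = 0.002718.
c = 2·atan2(√a, √(1−a)) = 0.10431 rad → d = 6371·c ≈ 664.59 km.

665 km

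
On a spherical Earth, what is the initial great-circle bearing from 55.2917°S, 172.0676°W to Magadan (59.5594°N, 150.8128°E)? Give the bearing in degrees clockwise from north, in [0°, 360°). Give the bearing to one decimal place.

339.6°

Δλ = 150.8128 − -172.0676 = 322.8804°; wrapped into (−180°, 180°]: -37.1196°.
θ = atan2( sin Δλ · cos φ₂ , cos φ₁ · sin φ₂ − sin φ₁ · cos φ₂ · cos Δλ )
  = atan2(-0.30575, 0.82301) = -20.380° → normalised to [0°, 360°): 339.620°.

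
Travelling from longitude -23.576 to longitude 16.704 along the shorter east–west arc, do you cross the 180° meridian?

Signed shortest Δλ = ((16.704 − -23.576 + 180) mod 360) − 180 = 40.28°.
Going east by 40.28° from -23.576° reaches +16.704° without touching 180°.

No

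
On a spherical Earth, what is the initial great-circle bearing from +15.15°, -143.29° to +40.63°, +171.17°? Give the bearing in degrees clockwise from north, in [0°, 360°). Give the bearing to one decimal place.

Δλ = 171.17 − -143.29 = 314.46°; wrapped into (−180°, 180°]: -45.54°.
θ = atan2( sin Δλ · cos φ₂ , cos φ₁ · sin φ₂ − sin φ₁ · cos φ₂ · cos Δλ )
  = atan2(-0.54168, 0.48962) = -47.890° → normalised to [0°, 360°): 312.110°.

312.1°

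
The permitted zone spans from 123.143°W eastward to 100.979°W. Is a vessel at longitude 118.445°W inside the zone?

Band width going east from -123.143° to -100.979°: ((-100.979 − -123.143) mod 360) = 22.164°.
Offset of -118.445° east of the west edge: ((-118.445 − -123.143) mod 360) = 4.698°.
4.698° ≤ 22.164° ⇒ inside.

Yes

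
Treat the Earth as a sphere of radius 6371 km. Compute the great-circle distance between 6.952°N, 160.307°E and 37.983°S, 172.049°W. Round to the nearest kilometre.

5758 km

Δλ = -172.049 − 160.307 = -332.356°; wrapped into (−180°, 180°]: 27.644°.
Δφ = -37.983 − 6.952 = -44.935°.
a = sin²(Δφ/2) + cos φ₁ · cos φ₂ · sin²(Δλ/2) = 0.190702.
c = 2·atan2(√a, √(1−a)) = 0.90384 rad → d = 6371·c ≈ 5758.38 km.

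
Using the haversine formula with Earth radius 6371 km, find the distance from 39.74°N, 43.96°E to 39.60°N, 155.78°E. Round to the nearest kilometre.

8807 km

Δλ = 155.78 − 43.96 = 111.82°.
Δφ = 39.60 − 39.74 = -0.14°.
a = sin²(Δφ/2) + cos φ₁ · cos φ₂ · sin²(Δλ/2) = 0.406358.
c = 2·atan2(√a, √(1−a)) = 1.38240 rad → d = 6371·c ≈ 8807.26 km.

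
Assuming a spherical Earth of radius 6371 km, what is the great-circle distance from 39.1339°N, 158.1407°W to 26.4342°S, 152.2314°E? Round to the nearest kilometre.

8926 km

Δλ = 152.2314 − -158.1407 = 310.3721°; wrapped into (−180°, 180°]: -49.6279°.
Δφ = -26.4342 − 39.1339 = -65.5681°.
a = sin²(Δφ/2) + cos φ₁ · cos φ₂ · sin²(Δλ/2) = 0.415526.
c = 2·atan2(√a, √(1−a)) = 1.40103 rad → d = 6371·c ≈ 8925.99 km.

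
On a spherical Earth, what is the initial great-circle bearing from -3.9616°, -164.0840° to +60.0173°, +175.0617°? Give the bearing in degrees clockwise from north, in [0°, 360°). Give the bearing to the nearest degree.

Δλ = 175.0617 − -164.0840 = 339.1457°; wrapped into (−180°, 180°]: -20.8543°.
θ = atan2( sin Δλ · cos φ₂ , cos φ₁ · sin φ₂ − sin φ₁ · cos φ₂ · cos Δλ )
  = atan2(-0.17790, 0.89637) = -11.226° → normalised to [0°, 360°): 348.774°.

349°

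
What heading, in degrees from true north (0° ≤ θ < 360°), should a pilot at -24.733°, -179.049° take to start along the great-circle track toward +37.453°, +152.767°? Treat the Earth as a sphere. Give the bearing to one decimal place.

Δλ = 152.767 − -179.049 = 331.816°; wrapped into (−180°, 180°]: -28.184°.
θ = atan2( sin Δλ · cos φ₂ , cos φ₁ · sin φ₂ − sin φ₁ · cos φ₂ · cos Δλ )
  = atan2(-0.37494, 0.84509) = -23.925° → normalised to [0°, 360°): 336.075°.

336.1°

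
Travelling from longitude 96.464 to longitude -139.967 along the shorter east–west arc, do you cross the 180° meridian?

Yes

Naïve |-139.967 − 96.464| = 236.431° > 180°, so the shorter arc goes the other way round — across 180°.
Signed shortest Δλ = ((-139.967 − 96.464 + 180) mod 360) − 180 = 123.569°.
Going east by 123.569° from +96.464° passes through 180° before reaching -139.967°.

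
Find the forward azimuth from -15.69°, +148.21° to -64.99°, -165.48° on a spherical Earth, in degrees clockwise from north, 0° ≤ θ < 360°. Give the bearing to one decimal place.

158.9°

Δλ = -165.48 − 148.21 = -313.69°; wrapped into (−180°, 180°]: 46.31°.
θ = atan2( sin Δλ · cos φ₂ , cos φ₁ · sin φ₂ − sin φ₁ · cos φ₂ · cos Δλ )
  = atan2(0.30570, -0.79349) = 158.930° → normalised to [0°, 360°): 158.930°.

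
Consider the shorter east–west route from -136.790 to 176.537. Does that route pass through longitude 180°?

Naïve |176.537 − -136.790| = 313.327° > 180°, so the shorter arc goes the other way round — across 180°.
Signed shortest Δλ = ((176.537 − -136.790 + 180) mod 360) − 180 = -46.673°.
Going west by 46.673° from -136.790° passes through 180° before reaching +176.537°.

Yes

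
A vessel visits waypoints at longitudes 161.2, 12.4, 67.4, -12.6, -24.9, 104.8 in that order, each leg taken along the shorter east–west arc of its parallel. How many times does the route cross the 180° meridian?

Leg 1: +161.2° → +12.4°, shortest Δλ = -148.8° (west) — does not cross 180°.
Leg 2: +12.4° → +67.4°, shortest Δλ = 55.0° (east) — does not cross 180°.
Leg 3: +67.4° → -12.6°, shortest Δλ = -80.0° (west) — does not cross 180°.
Leg 4: -12.6° → -24.9°, shortest Δλ = -12.3° (west) — does not cross 180°.
Leg 5: -24.9° → +104.8°, shortest Δλ = 129.7° (east) — does not cross 180°.
Total crossings: 0.

0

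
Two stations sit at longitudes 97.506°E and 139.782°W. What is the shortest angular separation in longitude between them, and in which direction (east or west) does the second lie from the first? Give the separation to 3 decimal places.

122.712° east

Raw difference: -139.782 − 97.506 = -237.288°.
Normalise into (−180°, 180°]: -237.288° + 360° = 122.712°.
Positive ⇒ the second point lies to the east; separation 122.712°.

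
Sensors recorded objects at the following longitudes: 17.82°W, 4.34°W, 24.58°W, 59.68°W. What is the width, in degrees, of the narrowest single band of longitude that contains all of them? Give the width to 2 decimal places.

55.34°

Sort the longitudes: -59.68°, -24.58°, -17.82°, -4.34°.
Eastward gaps between consecutive values (wrapping around): 35.10°, 6.76°, 13.48°, 304.66°.
Largest gap = 304.66° ⇒ minimal covering band is its complement: 360° − 304.66° = 55.34°.
Band runs from -59.68° eastward to -4.34°.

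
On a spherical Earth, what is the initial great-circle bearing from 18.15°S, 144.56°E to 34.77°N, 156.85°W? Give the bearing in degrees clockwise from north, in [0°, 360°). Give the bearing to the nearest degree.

46°

Δλ = -156.85 − 144.56 = -301.41°; wrapped into (−180°, 180°]: 58.59°.
θ = atan2( sin Δλ · cos φ₂ , cos φ₁ · sin φ₂ − sin φ₁ · cos φ₂ · cos Δλ )
  = atan2(0.70107, 0.67527) = 46.074° → normalised to [0°, 360°): 46.074°.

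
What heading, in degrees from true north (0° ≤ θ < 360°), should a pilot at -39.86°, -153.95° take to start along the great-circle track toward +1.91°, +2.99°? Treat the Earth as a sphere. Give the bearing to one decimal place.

145.2°

Δλ = 2.99 − -153.95 = 156.94°.
θ = atan2( sin Δλ · cos φ₂ , cos φ₁ · sin φ₂ − sin φ₁ · cos φ₂ · cos Δλ )
  = atan2(0.39148, -0.56379) = 145.225° → normalised to [0°, 360°): 145.225°.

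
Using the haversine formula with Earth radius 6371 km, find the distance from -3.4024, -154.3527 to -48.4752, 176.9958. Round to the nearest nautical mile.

3080 nmi

Δλ = 176.9958 − -154.3527 = 331.3485°; wrapped into (−180°, 180°]: -28.6515°.
Δφ = -48.4752 − -3.4024 = -45.0728°.
a = sin²(Δφ/2) + cos φ₁ · cos φ₂ · sin²(Δλ/2) = 0.187413.
c = 2·atan2(√a, √(1−a)) = 0.89544 rad → d = 6371·c ≈ 5704.85 km ≈ 3080.37 nmi.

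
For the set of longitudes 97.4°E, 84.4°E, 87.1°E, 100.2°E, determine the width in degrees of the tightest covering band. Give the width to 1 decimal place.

Sort the longitudes: +84.4°, +87.1°, +97.4°, +100.2°.
Eastward gaps between consecutive values (wrapping around): 2.7°, 10.3°, 2.8°, 344.2°.
Largest gap = 344.2° ⇒ minimal covering band is its complement: 360° − 344.2° = 15.8°.
Band runs from +84.4° eastward to +100.2°.

15.8°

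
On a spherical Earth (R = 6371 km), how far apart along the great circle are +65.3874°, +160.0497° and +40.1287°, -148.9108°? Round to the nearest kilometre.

4244 km

Δλ = -148.9108 − 160.0497 = -308.9605°; wrapped into (−180°, 180°]: 51.0395°.
Δφ = 40.1287 − 65.3874 = -25.2587°.
a = sin²(Δφ/2) + cos φ₁ · cos φ₂ · sin²(Δλ/2) = 0.106910.
c = 2·atan2(√a, √(1−a)) = 0.66619 rad → d = 6371·c ≈ 4244.31 km.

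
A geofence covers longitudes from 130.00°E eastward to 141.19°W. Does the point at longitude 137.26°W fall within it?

Band width going east from +130.00° to -141.19°: ((-141.19 − 130.00) mod 360) = 88.81°.
Offset of -137.26° east of the west edge: ((-137.26 − 130.00) mod 360) = 92.74°.
92.74° > 88.81° ⇒ outside.

No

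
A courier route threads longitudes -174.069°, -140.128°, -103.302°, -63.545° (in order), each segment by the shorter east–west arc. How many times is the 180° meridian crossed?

0

Leg 1: -174.069° → -140.128°, shortest Δλ = 33.941° (east) — does not cross 180°.
Leg 2: -140.128° → -103.302°, shortest Δλ = 36.826° (east) — does not cross 180°.
Leg 3: -103.302° → -63.545°, shortest Δλ = 39.757° (east) — does not cross 180°.
Total crossings: 0.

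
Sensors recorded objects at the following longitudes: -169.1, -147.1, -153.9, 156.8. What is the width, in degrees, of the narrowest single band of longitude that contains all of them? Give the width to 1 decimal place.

56.1°

Sort the longitudes: -169.1°, -153.9°, -147.1°, +156.8°.
Eastward gaps between consecutive values (wrapping around): 15.2°, 6.8°, 303.9°, 34.1°.
Largest gap = 303.9° ⇒ minimal covering band is its complement: 360° − 303.9° = 56.1°.
Band runs from +156.8° eastward to -147.1°, crossing the antimeridian.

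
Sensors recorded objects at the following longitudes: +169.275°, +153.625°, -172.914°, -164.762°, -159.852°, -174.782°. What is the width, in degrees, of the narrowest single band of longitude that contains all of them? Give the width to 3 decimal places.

46.523°

Sort the longitudes: -174.782°, -172.914°, -164.762°, -159.852°, +153.625°, +169.275°.
Eastward gaps between consecutive values (wrapping around): 1.868°, 8.152°, 4.910°, 313.477°, 15.650°, 15.943°.
Largest gap = 313.477° ⇒ minimal covering band is its complement: 360° − 313.477° = 46.523°.
Band runs from +153.625° eastward to -159.852°, crossing the antimeridian.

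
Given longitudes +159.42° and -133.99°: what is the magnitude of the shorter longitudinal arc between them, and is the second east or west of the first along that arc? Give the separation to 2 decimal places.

Raw difference: -133.99 − 159.42 = -293.41°.
Normalise into (−180°, 180°]: -293.41° + 360° = 66.59°.
Positive ⇒ the second point lies to the east; separation 66.59°.

66.59° east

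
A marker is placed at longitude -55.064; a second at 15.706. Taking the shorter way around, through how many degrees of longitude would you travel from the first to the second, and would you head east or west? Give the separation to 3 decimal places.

Raw difference: 15.706 − -55.064 = 70.77°.
Normalise into (−180°, 180°]: 70.77° stays 70.77°.
Positive ⇒ the second point lies to the east; separation 70.770°.

70.770° east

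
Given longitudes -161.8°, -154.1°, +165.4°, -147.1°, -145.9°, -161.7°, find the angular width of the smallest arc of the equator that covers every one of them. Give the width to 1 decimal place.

48.7°

Sort the longitudes: -161.8°, -161.7°, -154.1°, -147.1°, -145.9°, +165.4°.
Eastward gaps between consecutive values (wrapping around): 0.1°, 7.6°, 7.0°, 1.2°, 311.3°, 32.8°.
Largest gap = 311.3° ⇒ minimal covering band is its complement: 360° − 311.3° = 48.7°.
Band runs from +165.4° eastward to -145.9°, crossing the antimeridian.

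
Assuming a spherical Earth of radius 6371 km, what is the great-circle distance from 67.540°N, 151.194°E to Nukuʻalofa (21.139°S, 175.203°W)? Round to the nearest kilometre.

10240 km

Δλ = -175.203 − 151.194 = -326.397°; wrapped into (−180°, 180°]: 33.603°.
Δφ = -21.139 − 67.540 = -88.679°.
a = sin²(Δφ/2) + cos φ₁ · cos φ₂ · sin²(Δλ/2) = 0.518246.
c = 2·atan2(√a, √(1−a)) = 1.60730 rad → d = 6371·c ≈ 10240.08 km.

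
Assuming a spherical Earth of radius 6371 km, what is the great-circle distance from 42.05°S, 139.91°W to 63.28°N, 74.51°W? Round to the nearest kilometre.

13048 km

Δλ = -74.51 − -139.91 = 65.40°.
Δφ = 63.28 − -42.05 = 105.33°.
a = sin²(Δφ/2) + cos φ₁ · cos φ₂ · sin²(Δλ/2) = 0.729635.
c = 2·atan2(√a, √(1−a)) = 2.04797 rad → d = 6371·c ≈ 13047.61 km.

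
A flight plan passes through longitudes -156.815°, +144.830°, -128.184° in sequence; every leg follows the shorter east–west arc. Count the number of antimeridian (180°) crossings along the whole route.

Leg 1: -156.815° → +144.830°, shortest Δλ = -58.355° (west) — crosses 180°.
Leg 2: +144.830° → -128.184°, shortest Δλ = 86.986° (east) — crosses 180°.
Total crossings: 2.

2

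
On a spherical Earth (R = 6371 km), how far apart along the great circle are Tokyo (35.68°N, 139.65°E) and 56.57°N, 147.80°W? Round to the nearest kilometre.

Δλ = -147.80 − 139.65 = -287.45°; wrapped into (−180°, 180°]: 72.55°.
Δφ = 56.57 − 35.68 = 20.89°.
a = sin²(Δφ/2) + cos φ₁ · cos φ₂ · sin²(Δλ/2) = 0.189521.
c = 2·atan2(√a, √(1−a)) = 0.90083 rad → d = 6371·c ≈ 5739.20 km.

5739 km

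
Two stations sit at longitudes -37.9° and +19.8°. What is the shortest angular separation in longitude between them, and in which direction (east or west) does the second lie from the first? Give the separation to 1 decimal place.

Raw difference: 19.8 − -37.9 = 57.7°.
Normalise into (−180°, 180°]: 57.7° stays 57.7°.
Positive ⇒ the second point lies to the east; separation 57.7°.

57.7° east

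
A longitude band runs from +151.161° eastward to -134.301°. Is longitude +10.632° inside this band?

Band width going east from +151.161° to -134.301°: ((-134.301 − 151.161) mod 360) = 74.538°.
Offset of +10.632° east of the west edge: ((10.632 − 151.161) mod 360) = 219.471°.
219.471° > 74.538° ⇒ outside.

No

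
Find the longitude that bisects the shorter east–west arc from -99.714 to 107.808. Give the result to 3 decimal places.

Signed shortest Δλ from -99.714° to +107.808° is -152.478°.
Midpoint longitude = -99.714° + (-152.478°)/2 = -99.714° − 76.239° = -175.953°.
(The naïve average (-99.714 + +107.808)/2 = 4.047° is on the wrong side of the globe.)

-175.953°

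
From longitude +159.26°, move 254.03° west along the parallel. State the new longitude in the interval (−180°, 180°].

-94.77°

Start at +159.26°; shift −254.03° → -94.77°.
-94.77° already lies in (−180°, 180°].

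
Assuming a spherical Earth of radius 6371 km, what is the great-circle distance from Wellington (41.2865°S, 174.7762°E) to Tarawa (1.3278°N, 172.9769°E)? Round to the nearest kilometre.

Δλ = 172.9769 − 174.7762 = -1.7993°.
Δφ = 1.3278 − -41.2865 = 42.6143°.
a = sin²(Δφ/2) + cos φ₁ · cos φ₂ · sin²(Δλ/2) = 0.132221.
c = 2·atan2(√a, √(1−a)) = 0.74431 rad → d = 6371·c ≈ 4741.98 km.

4742 km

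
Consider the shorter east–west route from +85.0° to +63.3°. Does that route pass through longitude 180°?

No

Signed shortest Δλ = ((63.3 − 85.0 + 180) mod 360) − 180 = -21.7°.
Going west by 21.7° from +85.0° reaches +63.3° without touching 180°.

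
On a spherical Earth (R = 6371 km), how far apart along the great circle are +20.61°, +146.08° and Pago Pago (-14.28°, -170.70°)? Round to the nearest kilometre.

Δλ = -170.70 − 146.08 = -316.78°; wrapped into (−180°, 180°]: 43.22°.
Δφ = -14.28 − 20.61 = -34.89°.
a = sin²(Δφ/2) + cos φ₁ · cos φ₂ · sin²(Δλ/2) = 0.212906.
c = 2·atan2(√a, √(1−a)) = 0.95918 rad → d = 6371·c ≈ 6110.96 km.

6111 km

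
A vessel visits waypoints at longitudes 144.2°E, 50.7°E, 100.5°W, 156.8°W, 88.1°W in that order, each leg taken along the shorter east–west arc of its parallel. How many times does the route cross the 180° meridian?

0

Leg 1: +144.2° → +50.7°, shortest Δλ = -93.5° (west) — does not cross 180°.
Leg 2: +50.7° → -100.5°, shortest Δλ = -151.2° (west) — does not cross 180°.
Leg 3: -100.5° → -156.8°, shortest Δλ = -56.3° (west) — does not cross 180°.
Leg 4: -156.8° → -88.1°, shortest Δλ = 68.7° (east) — does not cross 180°.
Total crossings: 0.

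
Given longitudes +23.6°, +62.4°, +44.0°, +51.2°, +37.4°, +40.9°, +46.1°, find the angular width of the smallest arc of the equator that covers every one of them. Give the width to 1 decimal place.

Sort the longitudes: +23.6°, +37.4°, +40.9°, +44.0°, +46.1°, +51.2°, +62.4°.
Eastward gaps between consecutive values (wrapping around): 13.8°, 3.5°, 3.1°, 2.1°, 5.1°, 11.2°, 321.2°.
Largest gap = 321.2° ⇒ minimal covering band is its complement: 360° − 321.2° = 38.8°.
Band runs from +23.6° eastward to +62.4°.

38.8°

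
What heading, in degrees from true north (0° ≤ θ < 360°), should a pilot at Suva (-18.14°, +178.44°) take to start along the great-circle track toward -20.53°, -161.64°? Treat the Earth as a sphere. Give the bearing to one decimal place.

100.5°

Δλ = -161.64 − 178.44 = -340.08°; wrapped into (−180°, 180°]: 19.92°.
θ = atan2( sin Δλ · cos φ₂ , cos φ₁ · sin φ₂ − sin φ₁ · cos φ₂ · cos Δλ )
  = atan2(0.31907, -0.05915) = 100.502° → normalised to [0°, 360°): 100.502°.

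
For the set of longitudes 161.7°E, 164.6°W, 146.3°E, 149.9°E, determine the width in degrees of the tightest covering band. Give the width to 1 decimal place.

49.1°

Sort the longitudes: -164.6°, +146.3°, +149.9°, +161.7°.
Eastward gaps between consecutive values (wrapping around): 310.9°, 3.6°, 11.8°, 33.7°.
Largest gap = 310.9° ⇒ minimal covering band is its complement: 360° − 310.9° = 49.1°.
Band runs from +146.3° eastward to -164.6°, crossing the antimeridian.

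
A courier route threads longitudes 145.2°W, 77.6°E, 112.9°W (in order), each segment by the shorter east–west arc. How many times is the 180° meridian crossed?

2

Leg 1: -145.2° → +77.6°, shortest Δλ = -137.2° (west) — crosses 180°.
Leg 2: +77.6° → -112.9°, shortest Δλ = 169.5° (east) — crosses 180°.
Total crossings: 2.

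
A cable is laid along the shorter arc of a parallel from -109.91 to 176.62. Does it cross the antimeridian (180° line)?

Yes

Naïve |176.62 − -109.91| = 286.53° > 180°, so the shorter arc goes the other way round — across 180°.
Signed shortest Δλ = ((176.62 − -109.91 + 180) mod 360) − 180 = -73.47°.
Going west by 73.47° from -109.91° passes through 180° before reaching +176.62°.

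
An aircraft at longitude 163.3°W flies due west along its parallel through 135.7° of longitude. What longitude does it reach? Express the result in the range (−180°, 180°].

61.0°E

Start at -163.3°; shift −135.7° → -299.0°.
-299.0° lies outside (−180°, 180°]; add 360° → +61.0°.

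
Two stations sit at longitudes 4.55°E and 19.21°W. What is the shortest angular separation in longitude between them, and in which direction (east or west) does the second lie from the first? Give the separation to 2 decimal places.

23.76° west

Raw difference: -19.21 − 4.55 = -23.76°.
Normalise into (−180°, 180°]: -23.76° stays -23.76°.
Negative ⇒ the second point lies to the west; separation 23.76°.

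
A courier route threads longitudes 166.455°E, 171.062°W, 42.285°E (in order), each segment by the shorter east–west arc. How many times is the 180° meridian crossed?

Leg 1: +166.455° → -171.062°, shortest Δλ = 22.483° (east) — crosses 180°.
Leg 2: -171.062° → +42.285°, shortest Δλ = -146.653° (west) — crosses 180°.
Total crossings: 2.

2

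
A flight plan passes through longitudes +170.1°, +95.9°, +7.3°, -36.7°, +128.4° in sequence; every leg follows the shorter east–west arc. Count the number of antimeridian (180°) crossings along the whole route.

0

Leg 1: +170.1° → +95.9°, shortest Δλ = -74.2° (west) — does not cross 180°.
Leg 2: +95.9° → +7.3°, shortest Δλ = -88.6° (west) — does not cross 180°.
Leg 3: +7.3° → -36.7°, shortest Δλ = -44.0° (west) — does not cross 180°.
Leg 4: -36.7° → +128.4°, shortest Δλ = 165.1° (east) — does not cross 180°.
Total crossings: 0.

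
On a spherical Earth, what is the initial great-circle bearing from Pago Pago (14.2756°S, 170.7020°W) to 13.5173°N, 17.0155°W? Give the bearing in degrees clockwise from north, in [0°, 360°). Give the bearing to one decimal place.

88.5°

Δλ = -17.0155 − -170.7020 = 153.6865°.
θ = atan2( sin Δλ · cos φ₂ , cos φ₁ · sin φ₂ − sin φ₁ · cos φ₂ · cos Δλ )
  = atan2(0.43100, 0.01161) = 88.457° → normalised to [0°, 360°): 88.457°.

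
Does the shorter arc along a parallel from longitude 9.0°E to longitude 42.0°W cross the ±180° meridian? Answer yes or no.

Signed shortest Δλ = ((-42.0 − 9.0 + 180) mod 360) − 180 = -51.0°.
Going west by 51.0° from +9.0° reaches -42.0° without touching 180°.

No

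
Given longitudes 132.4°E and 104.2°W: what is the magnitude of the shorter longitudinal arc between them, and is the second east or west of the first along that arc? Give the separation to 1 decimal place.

Raw difference: -104.2 − 132.4 = -236.6°.
Normalise into (−180°, 180°]: -236.6° + 360° = 123.4°.
Positive ⇒ the second point lies to the east; separation 123.4°.

123.4° east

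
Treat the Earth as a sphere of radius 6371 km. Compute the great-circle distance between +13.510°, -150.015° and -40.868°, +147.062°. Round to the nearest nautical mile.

4775 nmi

Δλ = 147.062 − -150.015 = 297.077°; wrapped into (−180°, 180°]: -62.923°.
Δφ = -40.868 − 13.510 = -54.378°.
a = sin²(Δφ/2) + cos φ₁ · cos φ₂ · sin²(Δλ/2) = 0.409081.
c = 2·atan2(√a, √(1−a)) = 1.38794 rad → d = 6371·c ≈ 8842.57 km ≈ 4774.61 nmi.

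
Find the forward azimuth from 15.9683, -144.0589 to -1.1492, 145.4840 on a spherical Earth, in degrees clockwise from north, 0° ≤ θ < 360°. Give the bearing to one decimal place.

263.3°

Δλ = 145.4840 − -144.0589 = 289.5429°; wrapped into (−180°, 180°]: -70.4571°.
θ = atan2( sin Δλ · cos φ₂ , cos φ₁ · sin φ₂ − sin φ₁ · cos φ₂ · cos Δλ )
  = atan2(-0.94220, -0.11129) = -96.736° → normalised to [0°, 360°): 263.264°.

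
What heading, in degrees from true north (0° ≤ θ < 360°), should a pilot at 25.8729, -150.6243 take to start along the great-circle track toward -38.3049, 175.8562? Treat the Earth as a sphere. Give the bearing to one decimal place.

Δλ = 175.8562 − -150.6243 = 326.4805°; wrapped into (−180°, 180°]: -33.5195°.
θ = atan2( sin Δλ · cos φ₂ , cos φ₁ · sin φ₂ − sin φ₁ · cos φ₂ · cos Δλ )
  = atan2(-0.43334, -0.84320) = -152.800° → normalised to [0°, 360°): 207.200°.

207.2°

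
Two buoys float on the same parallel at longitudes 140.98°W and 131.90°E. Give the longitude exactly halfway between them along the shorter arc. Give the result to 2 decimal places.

Signed shortest Δλ from -140.98° to +131.90° is -87.12°.
Midpoint longitude = -140.98° + (-87.12°)/2 = -140.98° − 43.56° = -184.54°.
Normalise into (−180°, 180°]: +175.46°.
(The naïve average (-140.98 + +131.90)/2 = -4.54° is on the wrong side of the globe.)

175.46°E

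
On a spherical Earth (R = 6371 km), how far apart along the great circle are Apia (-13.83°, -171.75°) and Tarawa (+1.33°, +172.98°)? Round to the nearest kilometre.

Δλ = 172.98 − -171.75 = 344.73°; wrapped into (−180°, 180°]: -15.27°.
Δφ = 1.33 − -13.83 = 15.16°.
a = sin²(Δφ/2) + cos φ₁ · cos φ₂ · sin²(Δλ/2) = 0.034536.
c = 2·atan2(√a, √(1−a)) = 0.37385 rad → d = 6371·c ≈ 2381.81 km.

2382 km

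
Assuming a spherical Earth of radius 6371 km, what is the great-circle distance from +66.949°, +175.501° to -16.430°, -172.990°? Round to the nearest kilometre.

9320 km

Δλ = -172.990 − 175.501 = -348.491°; wrapped into (−180°, 180°]: 11.509°.
Δφ = -16.430 − 66.949 = -83.379°.
a = sin²(Δφ/2) + cos φ₁ · cos φ₂ · sin²(Δλ/2) = 0.446125.
c = 2·atan2(√a, √(1−a)) = 1.46284 rad → d = 6371·c ≈ 9319.73 km.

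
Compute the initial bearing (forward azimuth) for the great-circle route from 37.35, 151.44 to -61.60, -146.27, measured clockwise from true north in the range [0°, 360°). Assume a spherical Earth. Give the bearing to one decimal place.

153.2°

Δλ = -146.27 − 151.44 = -297.71°; wrapped into (−180°, 180°]: 62.29°.
θ = atan2( sin Δλ · cos φ₂ , cos φ₁ · sin φ₂ − sin φ₁ · cos φ₂ · cos Δλ )
  = atan2(0.42108, -0.83345) = 153.196° → normalised to [0°, 360°): 153.196°.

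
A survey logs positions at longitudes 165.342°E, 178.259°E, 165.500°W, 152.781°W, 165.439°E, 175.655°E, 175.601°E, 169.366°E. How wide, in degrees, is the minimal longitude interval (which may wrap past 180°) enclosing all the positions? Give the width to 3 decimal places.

Sort the longitudes: -165.500°, -152.781°, +165.342°, +165.439°, +169.366°, +175.601°, +175.655°, +178.259°.
Eastward gaps between consecutive values (wrapping around): 12.719°, 318.123°, 0.097°, 3.927°, 6.235°, 0.054°, 2.604°, 16.241°.
Largest gap = 318.123° ⇒ minimal covering band is its complement: 360° − 318.123° = 41.877°.
Band runs from +165.342° eastward to -152.781°, crossing the antimeridian.

41.877°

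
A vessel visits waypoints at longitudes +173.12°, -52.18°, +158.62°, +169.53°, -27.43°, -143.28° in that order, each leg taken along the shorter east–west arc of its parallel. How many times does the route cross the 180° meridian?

3

Leg 1: +173.12° → -52.18°, shortest Δλ = 134.7° (east) — crosses 180°.
Leg 2: -52.18° → +158.62°, shortest Δλ = -149.2° (west) — crosses 180°.
Leg 3: +158.62° → +169.53°, shortest Δλ = 10.91° (east) — does not cross 180°.
Leg 4: +169.53° → -27.43°, shortest Δλ = 163.04° (east) — crosses 180°.
Leg 5: -27.43° → -143.28°, shortest Δλ = -115.85° (west) — does not cross 180°.
Total crossings: 3.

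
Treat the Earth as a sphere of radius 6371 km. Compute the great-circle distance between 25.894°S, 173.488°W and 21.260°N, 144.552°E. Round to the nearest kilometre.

Δλ = 144.552 − -173.488 = 318.040°; wrapped into (−180°, 180°]: -41.960°.
Δφ = 21.260 − -25.894 = 47.154°.
a = sin²(Δφ/2) + cos φ₁ · cos φ₂ · sin²(Δλ/2) = 0.267460.
c = 2·atan2(√a, √(1−a)) = 1.08707 rad → d = 6371·c ≈ 6925.74 km.

6926 km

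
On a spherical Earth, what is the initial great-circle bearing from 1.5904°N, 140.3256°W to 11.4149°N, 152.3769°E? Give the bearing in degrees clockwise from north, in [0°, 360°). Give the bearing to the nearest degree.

Δλ = 152.3769 − -140.3256 = 292.7025°; wrapped into (−180°, 180°]: -67.2975°.
θ = atan2( sin Δλ · cos φ₂ , cos φ₁ · sin φ₂ − sin φ₁ · cos φ₂ · cos Δλ )
  = atan2(-0.90427, 0.18734) = -78.296° → normalised to [0°, 360°): 281.704°.

282°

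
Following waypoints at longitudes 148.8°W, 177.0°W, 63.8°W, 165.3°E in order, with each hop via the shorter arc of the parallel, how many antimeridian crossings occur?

1

Leg 1: -148.8° → -177.0°, shortest Δλ = -28.2° (west) — does not cross 180°.
Leg 2: -177.0° → -63.8°, shortest Δλ = 113.2° (east) — does not cross 180°.
Leg 3: -63.8° → +165.3°, shortest Δλ = -130.9° (west) — crosses 180°.
Total crossings: 1.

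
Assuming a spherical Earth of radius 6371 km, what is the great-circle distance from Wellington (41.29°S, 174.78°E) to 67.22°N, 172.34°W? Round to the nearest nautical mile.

6542 nmi

Δλ = -172.34 − 174.78 = -347.12°; wrapped into (−180°, 180°]: 12.88°.
Δφ = 67.22 − -41.29 = 108.51°.
a = sin²(Δφ/2) + cos φ₁ · cos φ₂ · sin²(Δλ/2) = 0.662395.
c = 2·atan2(√a, √(1−a)) = 1.90159 rad → d = 6371·c ≈ 12115.01 km ≈ 6541.58 nmi.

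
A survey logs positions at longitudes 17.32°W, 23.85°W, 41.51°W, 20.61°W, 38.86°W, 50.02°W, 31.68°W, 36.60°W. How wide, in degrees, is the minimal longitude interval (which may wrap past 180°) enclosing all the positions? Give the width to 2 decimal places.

Sort the longitudes: -50.02°, -41.51°, -38.86°, -36.60°, -31.68°, -23.85°, -20.61°, -17.32°.
Eastward gaps between consecutive values (wrapping around): 8.51°, 2.65°, 2.26°, 4.92°, 7.83°, 3.24°, 3.29°, 327.30°.
Largest gap = 327.30° ⇒ minimal covering band is its complement: 360° − 327.30° = 32.70°.
Band runs from -50.02° eastward to -17.32°.

32.70°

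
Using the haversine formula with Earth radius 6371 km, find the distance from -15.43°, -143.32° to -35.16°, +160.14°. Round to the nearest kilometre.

6005 km

Δλ = 160.14 − -143.32 = 303.46°; wrapped into (−180°, 180°]: -56.54°.
Δφ = -35.16 − -15.43 = -19.73°.
a = sin²(Δφ/2) + cos φ₁ · cos φ₂ · sin²(Δλ/2) = 0.206137.
c = 2·atan2(√a, √(1−a)) = 0.94255 rad → d = 6371·c ≈ 6005.00 km.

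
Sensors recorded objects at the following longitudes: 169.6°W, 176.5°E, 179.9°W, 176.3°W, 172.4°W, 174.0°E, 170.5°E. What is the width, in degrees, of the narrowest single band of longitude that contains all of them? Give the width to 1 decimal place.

Sort the longitudes: -179.9°, -176.3°, -172.4°, -169.6°, +170.5°, +174.0°, +176.5°.
Eastward gaps between consecutive values (wrapping around): 3.6°, 3.9°, 2.8°, 340.1°, 3.5°, 2.5°, 3.6°.
Largest gap = 340.1° ⇒ minimal covering band is its complement: 360° − 340.1° = 19.9°.
Band runs from +170.5° eastward to -169.6°, crossing the antimeridian.

19.9°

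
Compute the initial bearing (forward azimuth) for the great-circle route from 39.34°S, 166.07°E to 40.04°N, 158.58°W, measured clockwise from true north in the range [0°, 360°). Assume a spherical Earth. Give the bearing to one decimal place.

26.4°

Δλ = -158.58 − 166.07 = -324.65°; wrapped into (−180°, 180°]: 35.35°.
θ = atan2( sin Δλ · cos φ₂ , cos φ₁ · sin φ₂ − sin φ₁ · cos φ₂ · cos Δλ )
  = atan2(0.44295, 0.89339) = 26.373° → normalised to [0°, 360°): 26.373°.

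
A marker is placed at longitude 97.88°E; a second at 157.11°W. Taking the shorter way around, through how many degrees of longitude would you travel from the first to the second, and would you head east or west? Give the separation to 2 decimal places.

Raw difference: -157.11 − 97.88 = -254.99°.
Normalise into (−180°, 180°]: -254.99° + 360° = 105.01°.
Positive ⇒ the second point lies to the east; separation 105.01°.

105.01° east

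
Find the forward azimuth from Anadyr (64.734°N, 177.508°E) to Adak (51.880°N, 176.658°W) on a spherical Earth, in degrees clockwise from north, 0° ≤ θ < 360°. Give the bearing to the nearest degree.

164°

Δλ = -176.658 − 177.508 = -354.166°; wrapped into (−180°, 180°]: 5.834°.
θ = atan2( sin Δλ · cos φ₂ , cos φ₁ · sin φ₂ − sin φ₁ · cos φ₂ · cos Δλ )
  = atan2(0.06275, -0.21958) = 164.052° → normalised to [0°, 360°): 164.052°.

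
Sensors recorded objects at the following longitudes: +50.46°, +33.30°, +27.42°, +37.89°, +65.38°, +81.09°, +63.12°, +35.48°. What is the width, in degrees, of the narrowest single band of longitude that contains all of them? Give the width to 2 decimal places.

Sort the longitudes: +27.42°, +33.30°, +35.48°, +37.89°, +50.46°, +63.12°, +65.38°, +81.09°.
Eastward gaps between consecutive values (wrapping around): 5.88°, 2.18°, 2.41°, 12.57°, 12.66°, 2.26°, 15.71°, 306.33°.
Largest gap = 306.33° ⇒ minimal covering band is its complement: 360° − 306.33° = 53.67°.
Band runs from +27.42° eastward to +81.09°.

53.67°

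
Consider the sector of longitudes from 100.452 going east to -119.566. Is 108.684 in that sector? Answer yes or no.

Yes

Band width going east from +100.452° to -119.566°: ((-119.566 − 100.452) mod 360) = 139.982°.
Offset of +108.684° east of the west edge: ((108.684 − 100.452) mod 360) = 8.232°.
8.232° ≤ 139.982° ⇒ inside.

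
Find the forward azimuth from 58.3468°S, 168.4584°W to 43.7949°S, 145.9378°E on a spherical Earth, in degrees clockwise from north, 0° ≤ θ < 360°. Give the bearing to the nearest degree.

Δλ = 145.9378 − -168.4584 = 314.3962°; wrapped into (−180°, 180°]: -45.6038°.
θ = atan2( sin Δλ · cos φ₂ , cos φ₁ · sin φ₂ − sin φ₁ · cos φ₂ · cos Δλ )
  = atan2(-0.51576, 0.06669) = -82.632° → normalised to [0°, 360°): 277.368°.

277°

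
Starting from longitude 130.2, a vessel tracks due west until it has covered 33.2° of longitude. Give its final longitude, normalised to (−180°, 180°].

+97.0°

Start at +130.2°; shift −33.2° → +97.0°.
+97.0° already lies in (−180°, 180°].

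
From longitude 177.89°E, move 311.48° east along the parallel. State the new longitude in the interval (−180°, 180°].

Start at +177.89°; shift +311.48° → +489.37°.
+489.37° lies outside (−180°, 180°]; subtract 360° → +129.37°.

129.37°E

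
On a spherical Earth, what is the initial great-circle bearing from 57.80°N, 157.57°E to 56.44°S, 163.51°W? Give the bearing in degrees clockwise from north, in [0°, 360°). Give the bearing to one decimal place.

Δλ = -163.51 − 157.57 = -321.08°; wrapped into (−180°, 180°]: 38.92°.
θ = atan2( sin Δλ · cos φ₂ , cos φ₁ · sin φ₂ − sin φ₁ · cos φ₂ · cos Δλ )
  = atan2(0.34729, -0.80800) = 156.741° → normalised to [0°, 360°): 156.741°.

156.7°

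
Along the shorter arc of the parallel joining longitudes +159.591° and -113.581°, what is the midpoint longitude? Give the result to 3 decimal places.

-156.995°

Signed shortest Δλ from +159.591° to -113.581° is +86.828°.
Midpoint longitude = +159.591° + (+86.828°)/2 = +159.591° + 43.414° = +203.005°.
Normalise into (−180°, 180°]: -156.995°.
(The naïve average (+159.591 + -113.581)/2 = 23.005° is on the wrong side of the globe.)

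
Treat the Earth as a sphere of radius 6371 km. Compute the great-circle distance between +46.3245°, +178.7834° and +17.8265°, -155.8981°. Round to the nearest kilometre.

Δλ = -155.8981 − 178.7834 = -334.6815°; wrapped into (−180°, 180°]: 25.3185°.
Δφ = 17.8265 − 46.3245 = -28.4980°.
a = sin²(Δφ/2) + cos φ₁ · cos φ₂ · sin²(Δλ/2) = 0.092157.
c = 2·atan2(√a, √(1−a)) = 0.61688 rad → d = 6371·c ≈ 3930.17 km.

3930 km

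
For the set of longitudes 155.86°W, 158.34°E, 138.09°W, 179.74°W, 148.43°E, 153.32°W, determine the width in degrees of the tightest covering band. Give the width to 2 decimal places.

Sort the longitudes: -179.74°, -155.86°, -153.32°, -138.09°, +148.43°, +158.34°.
Eastward gaps between consecutive values (wrapping around): 23.88°, 2.54°, 15.23°, 286.52°, 9.91°, 21.92°.
Largest gap = 286.52° ⇒ minimal covering band is its complement: 360° − 286.52° = 73.48°.
Band runs from +148.43° eastward to -138.09°, crossing the antimeridian.

73.48°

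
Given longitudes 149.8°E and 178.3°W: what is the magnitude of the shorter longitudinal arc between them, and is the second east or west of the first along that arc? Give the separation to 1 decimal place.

Raw difference: -178.3 − 149.8 = -328.1°.
Normalise into (−180°, 180°]: -328.1° + 360° = 31.9°.
Positive ⇒ the second point lies to the east; separation 31.9°.

31.9° east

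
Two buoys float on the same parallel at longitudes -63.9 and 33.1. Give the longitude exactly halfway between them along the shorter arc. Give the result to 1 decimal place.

Signed shortest Δλ from -63.9° to +33.1° is +97.0°.
Midpoint longitude = -63.9° + (+97.0°)/2 = -63.9° + 48.5° = -15.4°.

-15.4°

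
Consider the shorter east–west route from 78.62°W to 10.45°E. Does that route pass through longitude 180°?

Signed shortest Δλ = ((10.45 − -78.62 + 180) mod 360) − 180 = 89.07°.
Going east by 89.07° from -78.62° reaches +10.45° without touching 180°.

No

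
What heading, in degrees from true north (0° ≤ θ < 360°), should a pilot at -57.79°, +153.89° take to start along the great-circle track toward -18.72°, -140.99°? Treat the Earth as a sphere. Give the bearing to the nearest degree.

79°

Δλ = -140.99 − 153.89 = -294.88°; wrapped into (−180°, 180°]: 65.12°.
θ = atan2( sin Δλ · cos φ₂ , cos φ₁ · sin φ₂ − sin φ₁ · cos φ₂ · cos Δλ )
  = atan2(0.85920, 0.16607) = 79.061° → normalised to [0°, 360°): 79.061°.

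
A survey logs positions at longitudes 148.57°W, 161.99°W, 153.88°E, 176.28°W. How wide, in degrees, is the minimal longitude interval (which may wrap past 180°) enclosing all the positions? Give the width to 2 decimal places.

57.55°

Sort the longitudes: -176.28°, -161.99°, -148.57°, +153.88°.
Eastward gaps between consecutive values (wrapping around): 14.29°, 13.42°, 302.45°, 29.84°.
Largest gap = 302.45° ⇒ minimal covering band is its complement: 360° − 302.45° = 57.55°.
Band runs from +153.88° eastward to -148.57°, crossing the antimeridian.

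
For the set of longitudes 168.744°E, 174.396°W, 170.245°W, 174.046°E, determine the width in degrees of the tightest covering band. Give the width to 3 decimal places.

Sort the longitudes: -174.396°, -170.245°, +168.744°, +174.046°.
Eastward gaps between consecutive values (wrapping around): 4.151°, 338.989°, 5.302°, 11.558°.
Largest gap = 338.989° ⇒ minimal covering band is its complement: 360° − 338.989° = 21.011°.
Band runs from +168.744° eastward to -170.245°, crossing the antimeridian.

21.011°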